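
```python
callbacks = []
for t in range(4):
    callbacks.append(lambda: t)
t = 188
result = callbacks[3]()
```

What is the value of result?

Step 1: Lambdas capture the variable t by reference, not by value.
Step 2: After the loop, t is reassigned to 188.
Step 3: callbacks[3]() looks up the current t = 188. result = 188

The answer is 188.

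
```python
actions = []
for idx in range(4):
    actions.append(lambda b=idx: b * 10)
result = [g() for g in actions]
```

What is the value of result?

Step 1: Default arg b=idx captures idx at each iteration.
Step 2: actions[k] has b defaulting to k, returns k * 10.
Step 3: result = [0, 10, 20, 30]

The answer is [0, 10, 20, 30].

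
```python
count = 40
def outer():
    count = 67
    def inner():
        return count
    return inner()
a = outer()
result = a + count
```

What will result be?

Step 1: outer() has local count = 67. inner() reads from enclosing.
Step 2: outer() returns 67. Global count = 40 unchanged.
Step 3: result = 67 + 40 = 107

The answer is 107.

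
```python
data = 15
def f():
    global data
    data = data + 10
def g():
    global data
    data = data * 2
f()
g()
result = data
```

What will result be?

Step 1: data = 15.
Step 2: f() adds 10: data = 15 + 10 = 25.
Step 3: g() doubles: data = 25 * 2 = 50.
Step 4: result = 50

The answer is 50.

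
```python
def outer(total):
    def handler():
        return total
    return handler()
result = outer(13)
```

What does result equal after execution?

Step 1: outer(13) binds parameter total = 13.
Step 2: handler() looks up total in enclosing scope and finds the parameter total = 13.
Step 3: result = 13

The answer is 13.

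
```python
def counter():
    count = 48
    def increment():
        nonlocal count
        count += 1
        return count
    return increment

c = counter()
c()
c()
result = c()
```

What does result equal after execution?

Step 1: counter() creates closure with count = 48.
Step 2: Each c() call increments count via nonlocal. After 3 calls: 48 + 3 = 51.
Step 3: result = 51

The answer is 51.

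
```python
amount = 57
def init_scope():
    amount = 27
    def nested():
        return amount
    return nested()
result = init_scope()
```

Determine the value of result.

Step 1: amount = 57 globally, but init_scope() defines amount = 27 locally.
Step 2: nested() looks up amount. Not in local scope, so checks enclosing scope (init_scope) and finds amount = 27.
Step 3: result = 27

The answer is 27.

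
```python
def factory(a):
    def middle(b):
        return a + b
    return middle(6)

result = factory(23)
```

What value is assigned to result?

Step 1: factory(23) passes a = 23.
Step 2: middle(6) has b = 6, reads a = 23 from enclosing.
Step 3: result = 23 + 6 = 29

The answer is 29.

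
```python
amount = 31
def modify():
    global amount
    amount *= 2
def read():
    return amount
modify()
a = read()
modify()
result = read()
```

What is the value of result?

Step 1: amount = 31.
Step 2: First modify(): amount = 31 * 2 = 62.
Step 3: Second modify(): amount = 62 * 2 = 124.
Step 4: read() returns 124

The answer is 124.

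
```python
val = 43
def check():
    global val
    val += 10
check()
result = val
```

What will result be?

Step 1: val = 43 globally.
Step 2: check() modifies global val: val += 10 = 53.
Step 3: result = 53

The answer is 53.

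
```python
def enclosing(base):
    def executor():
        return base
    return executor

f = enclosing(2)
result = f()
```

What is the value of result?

Step 1: enclosing(2) creates closure capturing base = 2.
Step 2: f() returns the captured base = 2.
Step 3: result = 2

The answer is 2.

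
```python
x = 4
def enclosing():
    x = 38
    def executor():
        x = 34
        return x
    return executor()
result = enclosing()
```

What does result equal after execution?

Step 1: Three scopes define x: global (4), enclosing (38), executor (34).
Step 2: executor() has its own local x = 34, which shadows both enclosing and global.
Step 3: result = 34 (local wins in LEGB)

The answer is 34.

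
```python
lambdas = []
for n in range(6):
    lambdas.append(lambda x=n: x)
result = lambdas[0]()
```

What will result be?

Step 1: Default argument x=n captures n's value at each iteration.
Step 2: lambdas[0] captured x = 0 when n was 0.
Step 3: result = 0

The answer is 0.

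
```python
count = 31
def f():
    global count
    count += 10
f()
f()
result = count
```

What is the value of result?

Step 1: count = 31.
Step 2: First f(): count = 31 + 10 = 41.
Step 3: Second f(): count = 41 + 10 = 51. result = 51

The answer is 51.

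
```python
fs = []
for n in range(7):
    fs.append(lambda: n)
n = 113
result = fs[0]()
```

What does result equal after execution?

Step 1: Lambdas capture the variable n by reference, not by value.
Step 2: After the loop, n is reassigned to 113.
Step 3: fs[0]() looks up the current n = 113. result = 113

The answer is 113.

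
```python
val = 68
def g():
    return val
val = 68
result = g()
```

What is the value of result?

Step 1: val is first set to 68, then reassigned to 68.
Step 2: g() is called after the reassignment, so it looks up the current global val = 68.
Step 3: result = 68

The answer is 68.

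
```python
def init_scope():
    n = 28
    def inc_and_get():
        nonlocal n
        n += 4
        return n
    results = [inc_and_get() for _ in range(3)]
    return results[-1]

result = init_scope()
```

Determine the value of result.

Step 1: n = 28.
Step 2: Three calls to inc_and_get(), each adding 4.
Step 3: Last value = 28 + 4 * 3 = 40

The answer is 40.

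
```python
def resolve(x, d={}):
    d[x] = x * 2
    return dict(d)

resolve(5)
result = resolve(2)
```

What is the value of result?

Step 1: Mutable default dict is shared across calls.
Step 2: First call adds 5: 10. Second call adds 2: 4.
Step 3: result = {5: 10, 2: 4}

The answer is {5: 10, 2: 4}.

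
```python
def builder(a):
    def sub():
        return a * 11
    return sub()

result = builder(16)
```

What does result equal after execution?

Step 1: builder(16) binds parameter a = 16.
Step 2: sub() accesses a = 16 from enclosing scope.
Step 3: result = 16 * 11 = 176

The answer is 176.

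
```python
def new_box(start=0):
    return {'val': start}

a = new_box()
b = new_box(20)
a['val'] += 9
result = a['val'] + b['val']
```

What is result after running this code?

Step 1: new_box() returns a new dict each call (immutable default 0).
Step 2: a = {'val': 0}, b = {'val': 20}.
Step 3: a['val'] += 9 = 9. result = 9 + 20 = 29

The answer is 29.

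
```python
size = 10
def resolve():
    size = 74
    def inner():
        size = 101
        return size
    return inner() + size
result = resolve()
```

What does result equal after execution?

Step 1: resolve() has local size = 74. inner() has local size = 101.
Step 2: inner() returns its local size = 101.
Step 3: resolve() returns 101 + its own size (74) = 175

The answer is 175.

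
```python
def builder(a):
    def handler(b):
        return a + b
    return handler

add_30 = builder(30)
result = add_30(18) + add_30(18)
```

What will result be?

Step 1: add_30 captures a = 30.
Step 2: add_30(18) = 30 + 18 = 48, called twice.
Step 3: result = 48 + 48 = 96

The answer is 96.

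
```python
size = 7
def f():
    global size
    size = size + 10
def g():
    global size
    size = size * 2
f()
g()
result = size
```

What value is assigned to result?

Step 1: size = 7.
Step 2: f() adds 10: size = 7 + 10 = 17.
Step 3: g() doubles: size = 17 * 2 = 34.
Step 4: result = 34

The answer is 34.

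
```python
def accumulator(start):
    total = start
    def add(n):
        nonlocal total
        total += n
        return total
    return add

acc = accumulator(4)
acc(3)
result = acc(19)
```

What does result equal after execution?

Step 1: accumulator(4) creates closure with total = 4.
Step 2: First acc(3): total = 4 + 3 = 7.
Step 3: Second acc(19): total = 7 + 19 = 26. result = 26

The answer is 26.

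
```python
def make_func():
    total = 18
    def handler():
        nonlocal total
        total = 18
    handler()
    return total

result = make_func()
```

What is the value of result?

Step 1: make_func() sets total = 18.
Step 2: handler() uses nonlocal to reassign total = 18.
Step 3: result = 18

The answer is 18.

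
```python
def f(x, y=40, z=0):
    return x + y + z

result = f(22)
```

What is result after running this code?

Step 1: f(22) uses defaults y = 40, z = 0.
Step 2: Returns 22 + 40 + 0 = 62.
Step 3: result = 62

The answer is 62.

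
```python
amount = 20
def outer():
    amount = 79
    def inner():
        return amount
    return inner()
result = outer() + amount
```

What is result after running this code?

Step 1: Global amount = 20. outer() shadows with amount = 79.
Step 2: inner() returns enclosing amount = 79. outer() = 79.
Step 3: result = 79 + global amount (20) = 99

The answer is 99.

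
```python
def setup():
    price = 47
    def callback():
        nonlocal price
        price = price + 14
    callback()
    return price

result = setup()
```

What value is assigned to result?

Step 1: setup() sets price = 47.
Step 2: callback() uses nonlocal to modify price in setup's scope: price = 47 + 14 = 61.
Step 3: setup() returns the modified price = 61

The answer is 61.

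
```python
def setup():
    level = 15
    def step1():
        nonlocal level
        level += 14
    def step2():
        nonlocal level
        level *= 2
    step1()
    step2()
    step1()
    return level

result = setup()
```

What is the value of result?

Step 1: level = 15.
Step 2: step1(): level = 15 + 14 = 29.
Step 3: step2(): level = 29 * 2 = 58.
Step 4: step1(): level = 58 + 14 = 72. result = 72

The answer is 72.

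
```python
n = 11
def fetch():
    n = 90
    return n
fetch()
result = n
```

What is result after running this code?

Step 1: Global n = 11.
Step 2: fetch() creates local n = 90 (shadow, not modification).
Step 3: After fetch() returns, global n is unchanged. result = 11

The answer is 11.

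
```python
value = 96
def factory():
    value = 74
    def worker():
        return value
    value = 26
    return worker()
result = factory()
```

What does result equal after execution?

Step 1: factory() sets value = 74, then later value = 26.
Step 2: worker() is called after value is reassigned to 26. Closures capture variables by reference, not by value.
Step 3: result = 26

The answer is 26.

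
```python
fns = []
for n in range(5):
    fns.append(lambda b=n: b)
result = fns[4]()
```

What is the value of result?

Step 1: Default argument b=n captures n's value at each iteration.
Step 2: fns[4] captured b = 4 when n was 4.
Step 3: result = 4

The answer is 4.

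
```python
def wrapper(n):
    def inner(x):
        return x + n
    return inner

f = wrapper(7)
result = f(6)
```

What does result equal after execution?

Step 1: wrapper(7) creates a closure that captures n = 7.
Step 2: f(6) calls the closure with x = 6, returning 6 + 7 = 13.
Step 3: result = 13

The answer is 13.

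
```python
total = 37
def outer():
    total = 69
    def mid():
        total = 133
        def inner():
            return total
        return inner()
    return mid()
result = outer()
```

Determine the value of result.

Step 1: Three levels of shadowing: global 37, outer 69, mid 133.
Step 2: inner() finds total = 133 in enclosing mid() scope.
Step 3: result = 133

The answer is 133.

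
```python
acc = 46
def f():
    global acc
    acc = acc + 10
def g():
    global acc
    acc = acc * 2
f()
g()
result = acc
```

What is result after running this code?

Step 1: acc = 46.
Step 2: f() adds 10: acc = 46 + 10 = 56.
Step 3: g() doubles: acc = 56 * 2 = 112.
Step 4: result = 112

The answer is 112.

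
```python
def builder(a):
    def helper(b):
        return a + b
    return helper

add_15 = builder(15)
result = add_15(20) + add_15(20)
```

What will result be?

Step 1: add_15 captures a = 15.
Step 2: add_15(20) = 15 + 20 = 35, called twice.
Step 3: result = 35 + 35 = 70

The answer is 70.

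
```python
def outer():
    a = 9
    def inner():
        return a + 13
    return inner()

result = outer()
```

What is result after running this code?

Step 1: outer() defines a = 9.
Step 2: inner() reads a = 9 from enclosing scope, returns 9 + 13 = 22.
Step 3: result = 22

The answer is 22.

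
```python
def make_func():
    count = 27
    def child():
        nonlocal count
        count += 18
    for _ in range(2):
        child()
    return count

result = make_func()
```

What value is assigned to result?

Step 1: count = 27.
Step 2: child() is called 2 times in a loop, each adding 18 via nonlocal.
Step 3: count = 27 + 18 * 2 = 63

The answer is 63.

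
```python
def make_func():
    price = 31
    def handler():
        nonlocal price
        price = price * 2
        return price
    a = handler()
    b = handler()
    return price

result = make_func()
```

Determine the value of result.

Step 1: price starts at 31.
Step 2: First handler(): price = 31 * 2 = 62.
Step 3: Second handler(): price = 62 * 2 = 124.
Step 4: result = 124

The answer is 124.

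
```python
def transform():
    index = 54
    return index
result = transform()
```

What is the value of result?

Step 1: transform() defines index = 54 in its local scope.
Step 2: return index finds the local variable index = 54.
Step 3: result = 54

The answer is 54.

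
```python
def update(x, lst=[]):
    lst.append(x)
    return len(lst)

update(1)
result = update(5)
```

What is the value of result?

Step 1: Mutable default list persists between calls.
Step 2: First call: lst = [1], len = 1. Second call: lst = [1, 5], len = 2.
Step 3: result = 2

The answer is 2.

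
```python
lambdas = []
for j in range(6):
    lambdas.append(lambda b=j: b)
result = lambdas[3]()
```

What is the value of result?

Step 1: Default argument b=j captures j's value at each iteration.
Step 2: lambdas[3] captured b = 3 when j was 3.
Step 3: result = 3

The answer is 3.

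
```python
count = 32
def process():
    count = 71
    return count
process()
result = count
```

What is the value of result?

Step 1: Global count = 32.
Step 2: process() creates local count = 71 (shadow, not modification).
Step 3: After process() returns, global count is unchanged. result = 32

The answer is 32.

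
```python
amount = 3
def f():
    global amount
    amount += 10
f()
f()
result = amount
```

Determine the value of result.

Step 1: amount = 3.
Step 2: First f(): amount = 3 + 10 = 13.
Step 3: Second f(): amount = 13 + 10 = 23. result = 23

The answer is 23.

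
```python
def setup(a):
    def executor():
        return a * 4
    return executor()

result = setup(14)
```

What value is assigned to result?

Step 1: setup(14) binds parameter a = 14.
Step 2: executor() accesses a = 14 from enclosing scope.
Step 3: result = 14 * 4 = 56

The answer is 56.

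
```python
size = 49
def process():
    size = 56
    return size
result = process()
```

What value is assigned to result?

Step 1: Global size = 49.
Step 2: process() creates local size = 56, shadowing the global.
Step 3: Returns local size = 56. result = 56

The answer is 56.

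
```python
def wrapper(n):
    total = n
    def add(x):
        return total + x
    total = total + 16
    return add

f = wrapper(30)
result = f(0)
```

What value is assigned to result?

Step 1: wrapper(30) sets total = 30, then total = 30 + 16 = 46.
Step 2: Closures capture by reference, so add sees total = 46.
Step 3: f(0) returns 46 + 0 = 46

The answer is 46.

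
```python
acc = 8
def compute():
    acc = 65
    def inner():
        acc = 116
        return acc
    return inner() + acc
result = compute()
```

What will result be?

Step 1: compute() has local acc = 65. inner() has local acc = 116.
Step 2: inner() returns its local acc = 116.
Step 3: compute() returns 116 + its own acc (65) = 181

The answer is 181.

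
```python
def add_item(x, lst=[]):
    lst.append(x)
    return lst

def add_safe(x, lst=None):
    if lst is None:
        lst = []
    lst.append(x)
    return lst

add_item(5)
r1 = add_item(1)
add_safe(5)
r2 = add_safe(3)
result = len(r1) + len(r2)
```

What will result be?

Step 1: add_item shares mutable default: after 2 calls, lst = [5, 1], len = 2.
Step 2: add_safe creates fresh list each time: r2 = [3], len = 1.
Step 3: result = 2 + 1 = 3

The answer is 3.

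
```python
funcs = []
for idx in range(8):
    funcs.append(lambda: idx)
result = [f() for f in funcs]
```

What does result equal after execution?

Step 1: All 8 lambdas share the same variable idx.
Step 2: After the loop, idx = 7.
Step 3: Each call returns 7. result = [7, 7, 7, 7, 7, 7, 7, 7]

The answer is [7, 7, 7, 7, 7, 7, 7, 7].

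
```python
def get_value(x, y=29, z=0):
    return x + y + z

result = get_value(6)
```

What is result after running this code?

Step 1: get_value(6) uses defaults y = 29, z = 0.
Step 2: Returns 6 + 29 + 0 = 35.
Step 3: result = 35

The answer is 35.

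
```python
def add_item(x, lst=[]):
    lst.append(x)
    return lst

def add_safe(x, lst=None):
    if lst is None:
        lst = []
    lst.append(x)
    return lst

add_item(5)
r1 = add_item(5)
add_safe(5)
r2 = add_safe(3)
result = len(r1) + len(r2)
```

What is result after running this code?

Step 1: add_item shares mutable default: after 2 calls, lst = [5, 5], len = 2.
Step 2: add_safe creates fresh list each time: r2 = [3], len = 1.
Step 3: result = 2 + 1 = 3

The answer is 3.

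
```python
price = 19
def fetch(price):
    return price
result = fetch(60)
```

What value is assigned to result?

Step 1: Global price = 19.
Step 2: fetch(60) takes parameter price = 60, which shadows the global.
Step 3: result = 60

The answer is 60.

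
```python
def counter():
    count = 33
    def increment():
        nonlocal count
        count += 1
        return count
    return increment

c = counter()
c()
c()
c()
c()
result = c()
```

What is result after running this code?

Step 1: counter() creates closure with count = 33.
Step 2: Each c() call increments count via nonlocal. After 5 calls: 33 + 5 = 38.
Step 3: result = 38

The answer is 38.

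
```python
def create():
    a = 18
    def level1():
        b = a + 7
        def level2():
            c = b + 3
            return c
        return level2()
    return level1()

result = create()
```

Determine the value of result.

Step 1: a = 18. b = a + 7 = 25.
Step 2: c = b + 3 = 25 + 3 = 28.
Step 3: result = 28

The answer is 28.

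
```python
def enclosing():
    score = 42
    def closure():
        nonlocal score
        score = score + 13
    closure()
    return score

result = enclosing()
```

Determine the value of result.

Step 1: enclosing() sets score = 42.
Step 2: closure() uses nonlocal to modify score in enclosing's scope: score = 42 + 13 = 55.
Step 3: enclosing() returns the modified score = 55

The answer is 55.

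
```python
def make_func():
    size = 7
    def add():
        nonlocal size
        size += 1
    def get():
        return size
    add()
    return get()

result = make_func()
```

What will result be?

Step 1: size = 7. add() modifies it via nonlocal, get() reads it.
Step 2: add() makes size = 7 + 1 = 8.
Step 3: get() returns 8. result = 8

The answer is 8.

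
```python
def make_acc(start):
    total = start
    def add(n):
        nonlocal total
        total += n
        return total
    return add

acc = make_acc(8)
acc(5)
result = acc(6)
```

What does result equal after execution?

Step 1: make_acc(8) creates closure with total = 8.
Step 2: First acc(5): total = 8 + 5 = 13.
Step 3: Second acc(6): total = 13 + 6 = 19. result = 19

The answer is 19.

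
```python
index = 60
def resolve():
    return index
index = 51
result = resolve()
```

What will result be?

Step 1: index is first set to 60, then reassigned to 51.
Step 2: resolve() is called after the reassignment, so it looks up the current global index = 51.
Step 3: result = 51

The answer is 51.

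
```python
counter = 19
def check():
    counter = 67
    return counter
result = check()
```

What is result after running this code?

Step 1: Global counter = 19.
Step 2: check() creates local counter = 67, shadowing the global.
Step 3: Returns local counter = 67. result = 67

The answer is 67.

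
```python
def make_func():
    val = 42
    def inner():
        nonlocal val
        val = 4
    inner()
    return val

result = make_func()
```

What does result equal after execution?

Step 1: make_func() sets val = 42.
Step 2: inner() uses nonlocal to reassign val = 4.
Step 3: result = 4

The answer is 4.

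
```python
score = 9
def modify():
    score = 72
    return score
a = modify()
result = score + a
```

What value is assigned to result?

Step 1: Global score = 9. modify() returns local score = 72.
Step 2: a = 72. Global score still = 9.
Step 3: result = 9 + 72 = 81

The answer is 81.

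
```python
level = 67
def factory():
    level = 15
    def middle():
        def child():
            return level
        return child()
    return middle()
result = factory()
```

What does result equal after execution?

Step 1: factory() defines level = 15. middle() and child() have no local level.
Step 2: child() checks local (none), enclosing middle() (none), enclosing factory() and finds level = 15.
Step 3: result = 15

The answer is 15.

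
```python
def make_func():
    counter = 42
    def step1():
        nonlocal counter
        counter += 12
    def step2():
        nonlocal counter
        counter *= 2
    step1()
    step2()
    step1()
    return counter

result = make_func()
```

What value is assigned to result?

Step 1: counter = 42.
Step 2: step1(): counter = 42 + 12 = 54.
Step 3: step2(): counter = 54 * 2 = 108.
Step 4: step1(): counter = 108 + 12 = 120. result = 120

The answer is 120.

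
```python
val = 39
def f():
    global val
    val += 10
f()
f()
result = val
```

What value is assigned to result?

Step 1: val = 39.
Step 2: First f(): val = 39 + 10 = 49.
Step 3: Second f(): val = 49 + 10 = 59. result = 59

The answer is 59.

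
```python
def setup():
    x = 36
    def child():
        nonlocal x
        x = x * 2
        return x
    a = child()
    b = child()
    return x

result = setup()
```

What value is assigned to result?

Step 1: x starts at 36.
Step 2: First child(): x = 36 * 2 = 72.
Step 3: Second child(): x = 72 * 2 = 144.
Step 4: result = 144

The answer is 144.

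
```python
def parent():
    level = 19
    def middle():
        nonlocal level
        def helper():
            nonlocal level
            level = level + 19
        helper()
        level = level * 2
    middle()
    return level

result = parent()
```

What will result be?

Step 1: level = 19.
Step 2: helper() adds 19: level = 19 + 19 = 38.
Step 3: middle() doubles: level = 38 * 2 = 76.
Step 4: result = 76

The answer is 76.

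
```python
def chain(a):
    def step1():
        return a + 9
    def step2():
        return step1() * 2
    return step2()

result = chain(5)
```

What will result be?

Step 1: chain(5) captures a = 5.
Step 2: step2() calls step1() which returns 5 + 9 = 14.
Step 3: step2() returns 14 * 2 = 28

The answer is 28.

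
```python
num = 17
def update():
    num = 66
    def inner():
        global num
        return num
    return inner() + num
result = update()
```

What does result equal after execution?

Step 1: Global num = 17. update() shadows with local num = 66.
Step 2: inner() uses global keyword, so inner() returns global num = 17.
Step 3: update() returns 17 + 66 = 83

The answer is 83.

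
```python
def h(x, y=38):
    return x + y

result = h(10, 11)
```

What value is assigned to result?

Step 1: h(10, 11) overrides default y with 11.
Step 2: Returns 10 + 11 = 21.
Step 3: result = 21

The answer is 21.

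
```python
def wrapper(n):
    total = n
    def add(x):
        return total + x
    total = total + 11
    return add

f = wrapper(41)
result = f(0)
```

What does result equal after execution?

Step 1: wrapper(41) sets total = 41, then total = 41 + 11 = 52.
Step 2: Closures capture by reference, so add sees total = 52.
Step 3: f(0) returns 52 + 0 = 52

The answer is 52.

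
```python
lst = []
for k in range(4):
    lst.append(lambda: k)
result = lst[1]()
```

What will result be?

Step 1: The loop creates 4 lambdas, all referencing the same variable k.
Step 2: After the loop, k = 3 (final value).
Step 3: lst[1]() looks up k at call time and finds 3. This is the late binding gotcha. result = 3

The answer is 3.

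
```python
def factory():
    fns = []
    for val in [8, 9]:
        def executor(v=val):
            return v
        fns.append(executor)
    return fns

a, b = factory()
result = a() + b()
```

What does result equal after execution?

Step 1: Default argument v=val captures val at each iteration.
Step 2: a() returns 8 (captured at first iteration), b() returns 9 (captured at second).
Step 3: result = 8 + 9 = 17

The answer is 17.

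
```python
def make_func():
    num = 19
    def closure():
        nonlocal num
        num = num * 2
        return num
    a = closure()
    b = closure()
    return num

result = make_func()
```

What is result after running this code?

Step 1: num starts at 19.
Step 2: First closure(): num = 19 * 2 = 38.
Step 3: Second closure(): num = 38 * 2 = 76.
Step 4: result = 76

The answer is 76.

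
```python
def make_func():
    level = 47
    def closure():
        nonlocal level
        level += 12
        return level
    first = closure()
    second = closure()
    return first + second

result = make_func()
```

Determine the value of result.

Step 1: level starts at 47.
Step 2: First call: level = 47 + 12 = 59, returns 59.
Step 3: Second call: level = 59 + 12 = 71, returns 71.
Step 4: result = 59 + 71 = 130

The answer is 130.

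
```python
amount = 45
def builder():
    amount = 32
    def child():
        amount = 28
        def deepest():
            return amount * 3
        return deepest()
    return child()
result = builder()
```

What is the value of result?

Step 1: deepest() looks up amount through LEGB: not local, finds amount = 28 in enclosing child().
Step 2: Returns 28 * 3 = 84.
Step 3: result = 84

The answer is 84.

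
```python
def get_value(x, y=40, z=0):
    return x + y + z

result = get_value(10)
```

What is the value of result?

Step 1: get_value(10) uses defaults y = 40, z = 0.
Step 2: Returns 10 + 40 + 0 = 50.
Step 3: result = 50

The answer is 50.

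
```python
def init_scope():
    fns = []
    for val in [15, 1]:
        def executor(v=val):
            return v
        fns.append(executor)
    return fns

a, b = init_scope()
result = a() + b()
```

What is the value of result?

Step 1: Default argument v=val captures val at each iteration.
Step 2: a() returns 15 (captured at first iteration), b() returns 1 (captured at second).
Step 3: result = 15 + 1 = 16

The answer is 16.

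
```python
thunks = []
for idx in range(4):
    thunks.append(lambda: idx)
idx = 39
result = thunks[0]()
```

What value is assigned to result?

Step 1: Lambdas capture the variable idx by reference, not by value.
Step 2: After the loop, idx is reassigned to 39.
Step 3: thunks[0]() looks up the current idx = 39. result = 39

The answer is 39.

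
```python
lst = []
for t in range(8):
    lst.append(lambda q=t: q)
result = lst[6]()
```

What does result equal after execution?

Step 1: Default argument q=t captures t's value at each iteration.
Step 2: lst[6] captured q = 6 when t was 6.
Step 3: result = 6

The answer is 6.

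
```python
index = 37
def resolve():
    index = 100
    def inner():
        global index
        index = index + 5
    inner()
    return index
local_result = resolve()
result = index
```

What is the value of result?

Step 1: Global index = 37. resolve() creates local index = 100.
Step 2: inner() declares global index and adds 5: global index = 37 + 5 = 42.
Step 3: resolve() returns its local index = 100 (unaffected by inner).
Step 4: result = global index = 42

The answer is 42.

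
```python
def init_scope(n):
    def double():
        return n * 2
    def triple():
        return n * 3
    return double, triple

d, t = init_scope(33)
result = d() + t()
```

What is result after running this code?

Step 1: Both closures capture the same n = 33.
Step 2: d() = 33 * 2 = 66, t() = 33 * 3 = 99.
Step 3: result = 66 + 99 = 165

The answer is 165.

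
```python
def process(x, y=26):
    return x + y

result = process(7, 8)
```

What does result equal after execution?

Step 1: process(7, 8) overrides default y with 8.
Step 2: Returns 7 + 8 = 15.
Step 3: result = 15

The answer is 15.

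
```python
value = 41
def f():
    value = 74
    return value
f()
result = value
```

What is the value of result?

Step 1: Global value = 41.
Step 2: f() creates local value = 74 (shadow, not modification).
Step 3: After f() returns, global value is unchanged. result = 41

The answer is 41.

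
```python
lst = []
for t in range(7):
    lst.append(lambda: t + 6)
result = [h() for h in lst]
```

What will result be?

Step 1: All lambdas capture t by reference. After the loop, t = 6.
Step 2: Each call returns 6 + 6 = 12.
Step 3: result = [12, 12, 12, 12, 12, 12, 12]

The answer is [12, 12, 12, 12, 12, 12, 12].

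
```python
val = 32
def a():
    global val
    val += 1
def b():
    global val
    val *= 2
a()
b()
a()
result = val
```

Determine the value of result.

Step 1: val = 32.
Step 2: a(): val = 32 + 1 = 33.
Step 3: b(): val = 33 * 2 = 66.
Step 4: a(): val = 66 + 1 = 67

The answer is 67.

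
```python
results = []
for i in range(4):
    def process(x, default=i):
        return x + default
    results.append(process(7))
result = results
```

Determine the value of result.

Step 1: Default argument default=i is evaluated at function definition time.
Step 2: Each iteration creates process with default = current i value.
Step 3: process(7) returns 7 + default. results = [7, 8, 9, 10]

The answer is [7, 8, 9, 10].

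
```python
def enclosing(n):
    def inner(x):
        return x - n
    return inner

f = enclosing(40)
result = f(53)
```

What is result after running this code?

Step 1: enclosing(40) creates a closure capturing n = 40.
Step 2: f(53) computes 53 - 40 = 13.
Step 3: result = 13

The answer is 13.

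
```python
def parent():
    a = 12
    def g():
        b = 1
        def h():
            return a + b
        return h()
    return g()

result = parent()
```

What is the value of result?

Step 1: parent() defines a = 12. g() defines b = 1.
Step 2: h() accesses both from enclosing scopes: a = 12, b = 1.
Step 3: result = 12 + 1 = 13

The answer is 13.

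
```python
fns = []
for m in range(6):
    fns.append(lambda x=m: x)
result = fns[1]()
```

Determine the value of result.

Step 1: Default argument x=m captures m's value at each iteration.
Step 2: fns[1] captured x = 1 when m was 1.
Step 3: result = 1

The answer is 1.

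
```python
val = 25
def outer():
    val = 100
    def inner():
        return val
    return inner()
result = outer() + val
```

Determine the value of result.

Step 1: Global val = 25. outer() shadows with val = 100.
Step 2: inner() returns enclosing val = 100. outer() = 100.
Step 3: result = 100 + global val (25) = 125

The answer is 125.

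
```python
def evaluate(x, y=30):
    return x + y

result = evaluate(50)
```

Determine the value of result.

Step 1: evaluate(50) uses default y = 30.
Step 2: Returns 50 + 30 = 80.
Step 3: result = 80

The answer is 80.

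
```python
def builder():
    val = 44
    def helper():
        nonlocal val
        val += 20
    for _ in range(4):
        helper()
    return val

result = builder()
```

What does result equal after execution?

Step 1: val = 44.
Step 2: helper() is called 4 times in a loop, each adding 20 via nonlocal.
Step 3: val = 44 + 20 * 4 = 124

The answer is 124.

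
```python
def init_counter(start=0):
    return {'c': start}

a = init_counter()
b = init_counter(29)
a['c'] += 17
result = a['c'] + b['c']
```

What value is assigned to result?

Step 1: init_counter() returns a new dict each call (immutable default 0).
Step 2: a = {'c': 0}, b = {'c': 29}.
Step 3: a['c'] += 17 = 17. result = 17 + 29 = 46

The answer is 46.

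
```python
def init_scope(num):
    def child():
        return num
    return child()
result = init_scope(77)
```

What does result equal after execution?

Step 1: init_scope(77) binds parameter num = 77.
Step 2: child() looks up num in enclosing scope and finds the parameter num = 77.
Step 3: result = 77

The answer is 77.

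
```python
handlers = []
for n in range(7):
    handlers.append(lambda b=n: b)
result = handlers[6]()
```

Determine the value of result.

Step 1: Default argument b=n captures n's value at each iteration.
Step 2: handlers[6] captured b = 6 when n was 6.
Step 3: result = 6

The answer is 6.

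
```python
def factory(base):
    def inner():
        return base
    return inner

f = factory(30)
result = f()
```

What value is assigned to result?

Step 1: factory(30) creates closure capturing base = 30.
Step 2: f() returns the captured base = 30.
Step 3: result = 30

The answer is 30.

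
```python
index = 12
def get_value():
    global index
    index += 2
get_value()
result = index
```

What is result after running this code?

Step 1: index = 12 globally.
Step 2: get_value() modifies global index: index += 2 = 14.
Step 3: result = 14

The answer is 14.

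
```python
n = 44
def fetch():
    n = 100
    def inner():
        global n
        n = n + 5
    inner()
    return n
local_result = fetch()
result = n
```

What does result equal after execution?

Step 1: Global n = 44. fetch() creates local n = 100.
Step 2: inner() declares global n and adds 5: global n = 44 + 5 = 49.
Step 3: fetch() returns its local n = 100 (unaffected by inner).
Step 4: result = global n = 49

The answer is 49.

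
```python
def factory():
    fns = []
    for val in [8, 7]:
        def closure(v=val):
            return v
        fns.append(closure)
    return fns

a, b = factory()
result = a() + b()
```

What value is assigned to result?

Step 1: Default argument v=val captures val at each iteration.
Step 2: a() returns 8 (captured at first iteration), b() returns 7 (captured at second).
Step 3: result = 8 + 7 = 15

The answer is 15.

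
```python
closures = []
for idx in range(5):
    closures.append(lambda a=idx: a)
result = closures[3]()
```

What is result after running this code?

Step 1: Default argument a=idx captures idx's value at each iteration.
Step 2: closures[3] captured a = 3 when idx was 3.
Step 3: result = 3

The answer is 3.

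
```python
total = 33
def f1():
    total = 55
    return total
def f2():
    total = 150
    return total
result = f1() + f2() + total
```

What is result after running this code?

Step 1: Each function shadows global total with its own local.
Step 2: f1() returns 55, f2() returns 150.
Step 3: Global total = 33 is unchanged. result = 55 + 150 + 33 = 238

The answer is 238.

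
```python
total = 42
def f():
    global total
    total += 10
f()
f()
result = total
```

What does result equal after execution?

Step 1: total = 42.
Step 2: First f(): total = 42 + 10 = 52.
Step 3: Second f(): total = 52 + 10 = 62. result = 62

The answer is 62.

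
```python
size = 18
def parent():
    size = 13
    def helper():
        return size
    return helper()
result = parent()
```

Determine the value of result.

Step 1: size = 18 globally, but parent() defines size = 13 locally.
Step 2: helper() looks up size. Not in local scope, so checks enclosing scope (parent) and finds size = 13.
Step 3: result = 13

The answer is 13.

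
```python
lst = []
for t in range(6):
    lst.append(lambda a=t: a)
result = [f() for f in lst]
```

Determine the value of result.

Step 1: Default arg a=t captures t at each iteration.
Step 2: Each lambda has its own default: 0, 1, ..., 5.
Step 3: result = [0, 1, 2, 3, 4, 5]

The answer is [0, 1, 2, 3, 4, 5].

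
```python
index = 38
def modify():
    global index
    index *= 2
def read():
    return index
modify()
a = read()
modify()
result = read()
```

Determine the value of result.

Step 1: index = 38.
Step 2: First modify(): index = 38 * 2 = 76.
Step 3: Second modify(): index = 76 * 2 = 152.
Step 4: read() returns 152

The answer is 152.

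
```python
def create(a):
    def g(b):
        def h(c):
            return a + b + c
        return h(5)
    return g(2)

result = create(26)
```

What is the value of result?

Step 1: a = 26, b = 2, c = 5 across three nested scopes.
Step 2: h() accesses all three via LEGB rule.
Step 3: result = 26 + 2 + 5 = 33

The answer is 33.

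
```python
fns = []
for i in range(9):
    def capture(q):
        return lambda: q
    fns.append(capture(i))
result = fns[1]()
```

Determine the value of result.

Step 1: capture(i) creates a new scope capturing q = i at call time.
Step 2: fns[1] = capture(1), so its lambda captures q = 1.
Step 3: result = 1 (closure factory fixes late binding)

The answer is 1.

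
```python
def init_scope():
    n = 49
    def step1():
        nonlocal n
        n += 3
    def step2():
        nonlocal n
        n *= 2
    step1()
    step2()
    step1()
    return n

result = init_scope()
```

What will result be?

Step 1: n = 49.
Step 2: step1(): n = 49 + 3 = 52.
Step 3: step2(): n = 52 * 2 = 104.
Step 4: step1(): n = 104 + 3 = 107. result = 107

The answer is 107.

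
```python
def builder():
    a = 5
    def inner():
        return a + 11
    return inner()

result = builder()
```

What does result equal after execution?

Step 1: builder() defines a = 5.
Step 2: inner() reads a = 5 from enclosing scope, returns 5 + 11 = 16.
Step 3: result = 16

The answer is 16.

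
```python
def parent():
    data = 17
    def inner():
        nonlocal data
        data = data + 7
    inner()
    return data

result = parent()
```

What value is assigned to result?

Step 1: parent() sets data = 17.
Step 2: inner() uses nonlocal to modify data in parent's scope: data = 17 + 7 = 24.
Step 3: parent() returns the modified data = 24

The answer is 24.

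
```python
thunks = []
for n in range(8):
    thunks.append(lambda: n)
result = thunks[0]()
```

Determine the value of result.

Step 1: The loop creates 8 lambdas, all referencing the same variable n.
Step 2: After the loop, n = 7 (final value).
Step 3: thunks[0]() looks up n at call time and finds 7. This is the late binding gotcha. result = 7

The answer is 7.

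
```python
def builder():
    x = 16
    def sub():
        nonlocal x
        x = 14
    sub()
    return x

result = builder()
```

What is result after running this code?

Step 1: builder() sets x = 16.
Step 2: sub() uses nonlocal to reassign x = 14.
Step 3: result = 14

The answer is 14.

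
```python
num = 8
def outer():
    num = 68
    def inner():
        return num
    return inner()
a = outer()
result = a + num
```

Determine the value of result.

Step 1: outer() has local num = 68. inner() reads from enclosing.
Step 2: outer() returns 68. Global num = 8 unchanged.
Step 3: result = 68 + 8 = 76

The answer is 76.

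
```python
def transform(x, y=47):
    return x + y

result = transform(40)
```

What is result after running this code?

Step 1: transform(40) uses default y = 47.
Step 2: Returns 40 + 47 = 87.
Step 3: result = 87

The answer is 87.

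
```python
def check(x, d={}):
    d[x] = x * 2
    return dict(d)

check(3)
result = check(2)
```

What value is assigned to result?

Step 1: Mutable default dict is shared across calls.
Step 2: First call adds 3: 6. Second call adds 2: 4.
Step 3: result = {3: 6, 2: 4}

The answer is {3: 6, 2: 4}.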